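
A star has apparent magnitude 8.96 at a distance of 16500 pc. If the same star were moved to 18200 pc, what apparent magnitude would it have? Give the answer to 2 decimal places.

Flux ∝ 1/d², so Δm = 5 log₁₀(d₂/d₁) = 5 log₁₀(18200/16500) = 0.213
m₂ = m₁ + Δm = 8.96 + (0.213) = 9.173

m ≈ 9.17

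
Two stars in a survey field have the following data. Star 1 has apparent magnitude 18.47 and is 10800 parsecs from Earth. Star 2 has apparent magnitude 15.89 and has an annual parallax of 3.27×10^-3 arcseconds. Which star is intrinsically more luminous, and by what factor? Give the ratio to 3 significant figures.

Star 1 is more luminous, by a factor of 116.

Star 1: M = m − 5 log₁₀ d + 5 = 18.47 − 5·4.0334 + 5 = 3.303
Star 2: d = 1/p = 1/3.27×10^-3″ = 305.8 pc
Star 2: M = m − 5 log₁₀ d + 5 = 15.89 − 5·2.4855 + 5 = 8.463
ΔM = M_1 − M_2 = 3.303 − (8.463) = -5.160; smaller M is more luminous → Star 1.
L ratio = 10^(0.4 |ΔM|) = 10^2.064 = 115.9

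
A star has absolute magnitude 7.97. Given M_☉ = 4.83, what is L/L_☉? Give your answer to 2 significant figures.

L/L_☉ ≈ 0.055

M − M_☉ = 7.97 − 4.83 = 3.140
L/L_☉ = 10^(−0.4 (M − M_☉)) = 10^-1.256 = 0.05546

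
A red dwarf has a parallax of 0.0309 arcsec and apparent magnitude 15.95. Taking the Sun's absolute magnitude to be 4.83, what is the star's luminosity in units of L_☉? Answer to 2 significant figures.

L/L_☉ ≈ 3.7×10^-4

d = 1/p = 1/0.0309″ = 32.36 pc
M = m − 5 log₁₀ d + 5 = 15.95 − 5·1.5100 + 5 = 13.400
M − M_☉ = 13.400 − 4.83 = 8.570
L/L_☉ = 10^(−0.4 × 8.570) = 3.733×10^-4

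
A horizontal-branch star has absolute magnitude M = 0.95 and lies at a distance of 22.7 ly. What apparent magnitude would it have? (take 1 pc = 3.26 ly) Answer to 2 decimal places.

m ≈ 0.16

d = 22.7 ly / 3.26 = 6.963 pc
m = M + 5 log₁₀ d − 5 = 0.95 + 5·0.8428 − 5 = 0.164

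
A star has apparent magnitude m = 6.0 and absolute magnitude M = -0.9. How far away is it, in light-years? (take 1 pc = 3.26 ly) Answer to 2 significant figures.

d ≈ 780 ly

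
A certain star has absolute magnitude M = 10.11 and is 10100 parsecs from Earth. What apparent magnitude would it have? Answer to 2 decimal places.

m = M + 5 log₁₀ d − 5 = 10.11 + 5·4.0043 − 5 = 25.132

m ≈ 25.13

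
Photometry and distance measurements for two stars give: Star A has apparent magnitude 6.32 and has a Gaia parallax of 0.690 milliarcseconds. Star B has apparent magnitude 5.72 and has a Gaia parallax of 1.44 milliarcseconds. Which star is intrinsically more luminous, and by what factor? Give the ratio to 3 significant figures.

Star A is more luminous, by a factor of 2.51.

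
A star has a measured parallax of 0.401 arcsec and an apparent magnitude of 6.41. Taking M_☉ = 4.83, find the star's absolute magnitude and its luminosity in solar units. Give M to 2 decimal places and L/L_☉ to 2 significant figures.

d = 1/p = 1/0.401″ = 2.494 pc
M = m − 5 log₁₀ d + 5 = 6.41 − 5·0.3969 + 5 = 9.426
M − M_☉ = 9.426 − 4.83 = 4.596
L/L_☉ = 10^(−0.4 × 4.596) = 0.01451

M ≈ 9.43; L/L_☉ ≈ 0.015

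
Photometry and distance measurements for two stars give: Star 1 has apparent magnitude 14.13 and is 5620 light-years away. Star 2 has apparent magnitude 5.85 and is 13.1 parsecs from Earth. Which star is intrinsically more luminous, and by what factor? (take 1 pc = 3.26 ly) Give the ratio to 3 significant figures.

Star 1: d = 5620 ly / 3.26 = 1724 pc
Star 1: M = m − 5 log₁₀ d + 5 = 14.13 − 5·3.2365 + 5 = 2.947
Star 2: M = m − 5 log₁₀ d + 5 = 5.85 − 5·1.1173 + 5 = 5.264
ΔM = M_1 − M_2 = 2.947 − (5.264) = -2.316; smaller M is more luminous → Star 1.
L ratio = 10^(0.4 |ΔM|) = 10^0.926 = 8.443

Star 1 is more luminous, by a factor of 8.44.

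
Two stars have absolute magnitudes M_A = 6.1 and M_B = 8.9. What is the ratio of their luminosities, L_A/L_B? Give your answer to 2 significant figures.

L_A/L_B ≈ 13

ΔM = M_A − M_B = -2.8
L_A/L_B = 10^(−0.4 ΔM) = 10^1.120 = 13.18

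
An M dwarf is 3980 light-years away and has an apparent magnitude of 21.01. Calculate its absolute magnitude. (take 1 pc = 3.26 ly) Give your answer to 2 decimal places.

d = 3980 ly / 3.26 = 1221 pc
5 log₁₀(d/10 pc) = 5 log₁₀(1221) − 5 = 10.433
M = m − 5 log₁₀(d/10) = 21.01 − 10.433 = 10.577

M ≈ 10.58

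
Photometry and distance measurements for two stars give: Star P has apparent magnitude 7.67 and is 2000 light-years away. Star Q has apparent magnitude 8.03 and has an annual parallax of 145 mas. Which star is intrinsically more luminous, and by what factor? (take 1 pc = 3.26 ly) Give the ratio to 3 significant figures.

Star P: d = 2000 ly / 3.26 = 613.5 pc
Star P: M = m − 5 log₁₀ d + 5 = 7.67 − 5·2.7878 + 5 = -1.269
Star Q: p = 145 mas = 0.145″ → d = 1/p = 6.897 pc
Star Q: M = m − 5 log₁₀ d + 5 = 8.03 − 5·0.8386 + 5 = 8.837
ΔM = M_P − M_Q = -1.269 − (8.837) = -10.106; smaller M is more luminous → Star P.
L ratio = 10^(0.4 |ΔM|) = 10^4.042 = 11020

Star P is more luminous, by a factor of 11000.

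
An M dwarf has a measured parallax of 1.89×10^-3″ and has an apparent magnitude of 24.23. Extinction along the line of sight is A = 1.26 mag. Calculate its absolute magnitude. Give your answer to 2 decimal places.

d = 1/p = 1/1.89×10^-3″ = 529.1 pc
5 log₁₀(d/10 pc) = 5 log₁₀(529.1) − 5 = 8.618
M = m − 5 log₁₀(d/10) − A = 24.23 − 8.618 − 1.26 = 14.352

M ≈ 14.35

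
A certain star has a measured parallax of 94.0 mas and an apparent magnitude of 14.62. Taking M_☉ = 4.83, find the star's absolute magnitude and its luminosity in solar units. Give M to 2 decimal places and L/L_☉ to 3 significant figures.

d = 1/p = 1000/94.0 mas = 10.64 pc
M = m − 5 log₁₀ d + 5 = 14.62 − 5·1.0269 + 5 = 14.486
M − M_☉ = 14.486 − 4.83 = 9.656
L/L_☉ = 10^(−0.4 × 9.656) = 1.373×10^-4

M ≈ 14.49; L/L_☉ ≈ 1.37×10^-4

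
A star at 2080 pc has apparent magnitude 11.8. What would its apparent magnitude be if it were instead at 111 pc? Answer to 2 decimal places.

m ≈ 5.44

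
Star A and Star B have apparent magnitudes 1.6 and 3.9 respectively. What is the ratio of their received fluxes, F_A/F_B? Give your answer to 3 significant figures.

Δm = 1.6 − (3.9) = -2.3
Flux ratio = 10^(−0.4 Δm) = 10^(−0.4 × -2.3) = 10^0.920 = 8.318

F_A/F_B ≈ 8.32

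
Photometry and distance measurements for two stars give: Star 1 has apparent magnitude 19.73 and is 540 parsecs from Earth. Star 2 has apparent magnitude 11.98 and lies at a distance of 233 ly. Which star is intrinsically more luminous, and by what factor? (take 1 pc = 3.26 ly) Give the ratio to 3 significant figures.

Star 2 is more luminous, by a factor of 22.1.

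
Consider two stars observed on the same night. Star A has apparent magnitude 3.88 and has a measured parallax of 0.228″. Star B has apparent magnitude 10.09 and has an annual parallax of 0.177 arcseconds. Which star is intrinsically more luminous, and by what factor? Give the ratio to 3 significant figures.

Star A: d = 1/p = 1/0.228″ = 4.386 pc
Star A: M = m − 5 log₁₀ d + 5 = 3.88 − 5·0.6421 + 5 = 5.670
Star B: d = 1/p = 1/0.177″ = 5.650 pc
Star B: M = m − 5 log₁₀ d + 5 = 10.09 − 5·0.7520 + 5 = 11.330
ΔM = M_A − M_B = 5.670 − (11.330) = -5.660; smaller M is more luminous → Star A.
L ratio = 10^(0.4 |ΔM|) = 10^2.264 = 183.7

Star A is more luminous, by a factor of 184.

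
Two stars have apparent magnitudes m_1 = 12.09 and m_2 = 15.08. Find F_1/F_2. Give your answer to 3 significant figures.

F_1/F_2 ≈ 15.7

Magnitude difference = -2.99
Flux ratio = 10^(−0.4 Δm) = 10^(−0.4 × -2.99) = 10^1.196 = 15.70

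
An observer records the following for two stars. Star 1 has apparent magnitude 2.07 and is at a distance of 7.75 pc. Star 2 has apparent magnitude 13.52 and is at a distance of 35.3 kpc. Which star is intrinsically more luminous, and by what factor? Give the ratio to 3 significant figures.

Star 1: M = m − 5 log₁₀ d + 5 = 2.07 − 5·0.8893 + 5 = 2.623
Star 2: d = 35.3 kpc = 35300 pc
Star 2: M = m − 5 log₁₀ d + 5 = 13.52 − 5·4.5478 + 5 = -4.219
ΔM = M_1 − M_2 = 2.623 − (-4.219) = 6.842; smaller M is more luminous → Star 2.
L ratio = 10^(0.4 |ΔM|) = 10^2.737 = 545.7

Star 2 is more luminous, by a factor of 546.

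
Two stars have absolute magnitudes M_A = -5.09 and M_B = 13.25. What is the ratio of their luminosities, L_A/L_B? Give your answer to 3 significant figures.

ΔM = M_A − M_B = -18.34
L_A/L_B = 10^(−0.4 ΔM) = 10^7.336 = 2.168×10^7

L_A/L_B ≈ 2.17×10^7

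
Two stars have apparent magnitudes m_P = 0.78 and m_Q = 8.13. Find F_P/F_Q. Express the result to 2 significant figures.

F_P/F_Q ≈ 870

Magnitude difference = -7.35
Flux ratio = 10^(−0.4 Δm) = 10^(−0.4 × -7.35) = 10^2.940 = 871.0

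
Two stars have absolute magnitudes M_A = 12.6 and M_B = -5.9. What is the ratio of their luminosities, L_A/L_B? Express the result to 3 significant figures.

L_A/L_B ≈ 3.98×10^-8

ΔM = M_A − M_B = 18.5
L_A/L_B = 10^(−0.4 ΔM) = 10^-7.400 = 3.981×10^-8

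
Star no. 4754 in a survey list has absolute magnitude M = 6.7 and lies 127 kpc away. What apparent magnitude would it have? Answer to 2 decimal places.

m ≈ 27.22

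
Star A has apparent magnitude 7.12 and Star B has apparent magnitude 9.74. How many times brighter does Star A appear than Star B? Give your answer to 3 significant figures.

Magnitude difference = -2.62
Flux ratio = 10^(−0.4 Δm) = 10^(−0.4 × -2.62) = 10^1.048 = 11.17

11.2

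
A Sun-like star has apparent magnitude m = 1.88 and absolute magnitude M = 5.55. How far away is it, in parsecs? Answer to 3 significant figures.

Distance modulus: m − M = 1.88 − (5.55) = -3.670
m − M = 5 log₁₀ d − 5
log₁₀ d = (m − M)/5 + 1 = 0.2660
d = 10^0.2660 = 1.845 pc

d ≈ 1.85 pc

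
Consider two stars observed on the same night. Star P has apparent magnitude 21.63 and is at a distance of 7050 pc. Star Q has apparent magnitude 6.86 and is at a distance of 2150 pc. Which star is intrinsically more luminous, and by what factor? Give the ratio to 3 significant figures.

Star Q is more luminous, by a factor of 75200.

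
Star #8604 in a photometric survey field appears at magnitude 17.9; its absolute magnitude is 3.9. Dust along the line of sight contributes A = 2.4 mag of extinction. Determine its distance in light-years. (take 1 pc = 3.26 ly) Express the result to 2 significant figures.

d ≈ 6800 ly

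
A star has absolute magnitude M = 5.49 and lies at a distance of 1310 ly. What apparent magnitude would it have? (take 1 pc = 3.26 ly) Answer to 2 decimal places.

m ≈ 13.51

d = 1310 ly / 3.26 = 401.8 pc
m = M + 5 log₁₀ d − 5 = 5.49 + 5·2.6041 − 5 = 13.510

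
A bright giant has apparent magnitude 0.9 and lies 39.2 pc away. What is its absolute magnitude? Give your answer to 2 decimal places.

M ≈ -2.07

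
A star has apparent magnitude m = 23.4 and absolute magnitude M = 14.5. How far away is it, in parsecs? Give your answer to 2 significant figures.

d ≈ 600 pc

μ = m − M = 8.900
m − M = 5 log₁₀ d − 5
log₁₀ d = (m − M)/5 + 1 = 2.7800
d = 10^2.7800 = 602.6 pc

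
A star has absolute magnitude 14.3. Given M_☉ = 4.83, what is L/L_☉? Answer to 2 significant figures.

L/L_☉ ≈ 1.6×10^-4

M − M_☉ = 14.3 − 4.83 = 9.470
L/L_☉ = 10^(−0.4 (M − M_☉)) = 10^-3.788 = 1.629×10^-4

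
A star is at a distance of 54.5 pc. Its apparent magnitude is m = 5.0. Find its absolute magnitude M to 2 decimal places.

5 log₁₀(d/10 pc) = 5 log₁₀(54.50) − 5 = 3.682
M = m − 5 log₁₀(d/10) = 5.0 − 3.682 = 1.318

M ≈ 1.32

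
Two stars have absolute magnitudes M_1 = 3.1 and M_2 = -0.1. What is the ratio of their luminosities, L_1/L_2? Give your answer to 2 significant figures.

ΔM = M_1 − M_2 = 3.2
L_1/L_2 = 10^(−0.4 ΔM) = 10^-1.280 = 0.05248

L_1/L_2 ≈ 0.052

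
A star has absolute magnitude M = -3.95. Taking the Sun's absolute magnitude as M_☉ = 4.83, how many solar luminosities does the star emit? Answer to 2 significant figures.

L/L_☉ ≈ 3300

M − M_☉ = -3.95 − 4.83 = -8.780
L/L_☉ = 10^(−0.4 (M − M_☉)) = 10^3.512 = 3251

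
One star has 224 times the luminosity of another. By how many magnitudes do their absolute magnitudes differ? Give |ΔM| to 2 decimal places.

Pogson: ΔM = −2.5 log₁₀(ratio) = −2.5 log₁₀(224) = −2.5 × 2.3502 = -5.876

|ΔM| ≈ 5.88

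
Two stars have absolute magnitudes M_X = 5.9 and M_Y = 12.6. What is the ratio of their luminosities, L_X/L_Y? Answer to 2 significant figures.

L_X/L_Y ≈ 480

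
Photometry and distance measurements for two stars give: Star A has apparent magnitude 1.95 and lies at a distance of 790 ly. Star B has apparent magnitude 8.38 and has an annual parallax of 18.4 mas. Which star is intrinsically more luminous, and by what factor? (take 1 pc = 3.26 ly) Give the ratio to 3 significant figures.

Star A: d = 790 ly / 3.26 = 242.3 pc
Star A: M = m − 5 log₁₀ d + 5 = 1.95 − 5·2.3844 + 5 = -4.972
Star B: p = 18.4 mas = 0.0184″ → d = 1/p = 54.35 pc
Star B: M = m − 5 log₁₀ d + 5 = 8.38 − 5·1.7352 + 5 = 4.704
ΔM = M_A − M_B = -4.972 − (4.704) = -9.676; smaller M is more luminous → Star A.
L ratio = 10^(0.4 |ΔM|) = 10^3.870 = 7421

Star A is more luminous, by a factor of 7420.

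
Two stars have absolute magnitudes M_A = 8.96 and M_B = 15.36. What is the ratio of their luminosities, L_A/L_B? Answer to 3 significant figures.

ΔM = M_A − M_B = -6.40
L_A/L_B = 10^(−0.4 ΔM) = 10^2.560 = 363.1

L_A/L_B ≈ 363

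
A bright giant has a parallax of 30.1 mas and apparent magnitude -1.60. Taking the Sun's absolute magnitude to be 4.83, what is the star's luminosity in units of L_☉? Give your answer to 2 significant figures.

L/L_☉ ≈ 4100

d = 1/p = 1000/30.1 mas = 33.22 pc
M = m − 5 log₁₀ d + 5 = -1.60 − 5·1.5214 + 5 = -4.207
M − M_☉ = -4.207 − 4.83 = -9.037
L/L_☉ = 10^(−0.4 × -9.037) = 4120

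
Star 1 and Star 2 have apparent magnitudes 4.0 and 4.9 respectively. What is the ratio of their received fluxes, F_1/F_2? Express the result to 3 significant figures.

F_1/F_2 ≈ 2.29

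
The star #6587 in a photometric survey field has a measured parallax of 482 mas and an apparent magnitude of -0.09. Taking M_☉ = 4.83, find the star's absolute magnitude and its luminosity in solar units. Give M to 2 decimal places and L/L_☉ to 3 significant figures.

M ≈ 3.33; L/L_☉ ≈ 4.00

d = 1/p = 1000/482 mas = 2.075 pc
M = m − 5 log₁₀ d + 5 = -0.09 − 5·0.3170 + 5 = 3.325
M − M_☉ = 3.325 − 4.83 = -1.505
L/L_☉ = 10^(−0.4 × -1.505) = 3.999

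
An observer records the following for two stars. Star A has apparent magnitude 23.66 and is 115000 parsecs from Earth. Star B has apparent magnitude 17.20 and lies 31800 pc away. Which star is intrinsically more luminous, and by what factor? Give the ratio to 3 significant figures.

Star B is more luminous, by a factor of 29.3.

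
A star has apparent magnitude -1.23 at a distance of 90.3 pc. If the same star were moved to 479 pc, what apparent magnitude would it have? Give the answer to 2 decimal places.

m ≈ 2.39

Flux ∝ 1/d², so Δm = 5 log₁₀(d₂/d₁) = 5 log₁₀(479/90.3) = 3.623
m₂ = m₁ + Δm = -1.23 + (3.623) = 2.393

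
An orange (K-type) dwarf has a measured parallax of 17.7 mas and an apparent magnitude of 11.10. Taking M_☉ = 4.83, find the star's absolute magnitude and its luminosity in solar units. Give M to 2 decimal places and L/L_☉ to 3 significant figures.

M ≈ 7.34; L/L_☉ ≈ 0.0991

d = 1/p = 1000/17.7 mas = 56.50 pc
M = m − 5 log₁₀ d + 5 = 11.10 − 5·1.7520 + 5 = 7.340
M − M_☉ = 7.340 − 4.83 = 2.510
L/L_☉ = 10^(−0.4 × 2.510) = 0.09910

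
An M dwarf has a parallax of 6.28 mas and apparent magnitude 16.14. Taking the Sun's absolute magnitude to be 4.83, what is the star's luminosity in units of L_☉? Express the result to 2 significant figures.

L/L_☉ ≈ 7.6×10^-3

d = 1/p = 1000/6.28 mas = 159.2 pc
M = m − 5 log₁₀ d + 5 = 16.14 − 5·2.2020 + 5 = 10.130
M − M_☉ = 10.130 − 4.83 = 5.300
L/L_☉ = 10^(−0.4 × 5.300) = 7.587×10^-3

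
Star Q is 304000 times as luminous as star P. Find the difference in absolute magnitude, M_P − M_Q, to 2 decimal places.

Pogson: ΔM = −2.5 log₁₀(ratio) = −2.5 log₁₀(304000) = −2.5 × 5.4829 = -13.707
Star Q is brighter so has the smaller magnitude: M_P − M_Q is positive.

M_P − M_Q ≈ 13.71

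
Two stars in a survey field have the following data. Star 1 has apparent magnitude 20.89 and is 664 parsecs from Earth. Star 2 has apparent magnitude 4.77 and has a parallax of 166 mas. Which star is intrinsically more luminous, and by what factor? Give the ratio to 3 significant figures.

Star 2 is more luminous, by a factor of 231.

Star 1: M = m − 5 log₁₀ d + 5 = 20.89 − 5·2.8222 + 5 = 11.779
Star 2: p = 166 mas = 0.166″ → d = 1/p = 6.024 pc
Star 2: M = m − 5 log₁₀ d + 5 = 4.77 − 5·0.7799 + 5 = 5.871
ΔM = M_1 − M_2 = 11.779 − (5.871) = 5.909; smaller M is more luminous → Star 2.
L ratio = 10^(0.4 |ΔM|) = 10^2.363 = 230.9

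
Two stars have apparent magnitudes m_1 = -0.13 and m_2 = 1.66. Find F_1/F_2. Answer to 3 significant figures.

F_1/F_2 ≈ 5.20

Magnitude difference = -1.79
Flux ratio = 10^(−0.4 Δm) = 10^(−0.4 × -1.79) = 10^0.716 = 5.200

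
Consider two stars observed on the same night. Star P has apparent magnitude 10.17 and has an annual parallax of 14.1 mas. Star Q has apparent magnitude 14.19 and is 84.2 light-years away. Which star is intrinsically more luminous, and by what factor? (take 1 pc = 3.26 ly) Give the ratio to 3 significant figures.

Star P: p = 14.1 mas = 0.0141″ → d = 1/p = 70.92 pc
Star P: M = m − 5 log₁₀ d + 5 = 10.17 − 5·1.8508 + 5 = 5.916
Star Q: d = 84.2 ly / 3.26 = 25.83 pc
Star Q: M = m − 5 log₁₀ d + 5 = 14.19 − 5·1.4121 + 5 = 12.130
ΔM = M_P − M_Q = 5.916 − (12.130) = -6.213; smaller M is more luminous → Star P.
L ratio = 10^(0.4 |ΔM|) = 10^2.485 = 305.8

Star P is more luminous, by a factor of 306.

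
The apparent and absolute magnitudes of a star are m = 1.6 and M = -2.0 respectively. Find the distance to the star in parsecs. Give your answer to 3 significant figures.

μ = m − M = 3.600
m − M = 5 log₁₀ d − 5
log₁₀ d = (m − M)/5 + 1 = 1.7200
d = 10^1.7200 = 52.48 pc

d ≈ 52.5 pc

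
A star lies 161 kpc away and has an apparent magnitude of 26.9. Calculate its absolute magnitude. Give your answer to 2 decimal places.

M ≈ 5.87

d = 161 kpc = 161000 pc
5 log₁₀(d/10 pc) = 5 log₁₀(161000) − 5 = 21.034
M = m − 5 log₁₀(d/10) = 26.9 − 21.034 = 5.866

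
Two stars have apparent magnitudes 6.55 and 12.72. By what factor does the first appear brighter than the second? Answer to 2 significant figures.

290

Magnitude difference = -6.17
Flux ratio = 10^(−0.4 Δm) = 10^(−0.4 × -6.17) = 10^2.468 = 293.8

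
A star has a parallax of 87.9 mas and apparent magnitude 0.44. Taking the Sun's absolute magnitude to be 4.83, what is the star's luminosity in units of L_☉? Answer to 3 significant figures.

L/L_☉ ≈ 73.8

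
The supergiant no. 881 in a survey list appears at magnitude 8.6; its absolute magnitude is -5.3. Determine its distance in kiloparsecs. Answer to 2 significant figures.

d ≈ 6.0 kpc

μ = m − M = 13.900
m − M = 5 log₁₀ d − 5
log₁₀ d = (m − M)/5 + 1 = 3.7800
d = 10^3.7800 = 6026 pc
= 6.026 kpc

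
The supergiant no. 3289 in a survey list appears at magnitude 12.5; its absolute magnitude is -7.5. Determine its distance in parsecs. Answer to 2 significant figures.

Distance modulus: m − M = 12.5 − (-7.5) = 20.000
m − M = 5 log₁₀ d − 5
log₁₀ d = (m − M)/5 + 1 = 5.0000
d = 10^5.0000 = 100000 pc

d ≈ 100000 pc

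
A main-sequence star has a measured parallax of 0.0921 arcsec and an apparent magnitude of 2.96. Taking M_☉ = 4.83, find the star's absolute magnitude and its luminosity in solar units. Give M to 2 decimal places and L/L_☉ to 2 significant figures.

M ≈ 2.78; L/L_☉ ≈ 6.6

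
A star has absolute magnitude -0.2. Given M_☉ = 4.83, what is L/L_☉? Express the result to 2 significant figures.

M − M_☉ = -0.2 − 4.83 = -5.030
L/L_☉ = 10^(−0.4 (M − M_☉)) = 10^2.012 = 102.8

L/L_☉ ≈ 100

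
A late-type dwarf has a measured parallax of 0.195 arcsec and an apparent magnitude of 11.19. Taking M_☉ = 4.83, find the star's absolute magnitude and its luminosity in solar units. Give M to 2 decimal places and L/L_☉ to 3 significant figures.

M ≈ 12.64; L/L_☉ ≈ 7.52×10^-4

d = 1/p = 1/0.195″ = 5.128 pc
M = m − 5 log₁₀ d + 5 = 11.19 − 5·0.7100 + 5 = 12.640
M − M_☉ = 12.640 − 4.83 = 7.810
L/L_☉ = 10^(−0.4 × 7.810) = 7.515×10^-4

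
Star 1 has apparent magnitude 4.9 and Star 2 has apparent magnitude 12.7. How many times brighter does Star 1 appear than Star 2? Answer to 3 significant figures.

Δm = 4.9 − (12.7) = -7.8
Flux ratio = 10^(−0.4 Δm) = 10^(−0.4 × -7.8) = 10^3.120 = 1318

1320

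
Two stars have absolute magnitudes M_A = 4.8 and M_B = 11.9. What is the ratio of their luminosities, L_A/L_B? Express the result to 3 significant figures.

L_A/L_B ≈ 692

ΔM = M_A − M_B = -7.1
L_A/L_B = 10^(−0.4 ΔM) = 10^2.840 = 691.8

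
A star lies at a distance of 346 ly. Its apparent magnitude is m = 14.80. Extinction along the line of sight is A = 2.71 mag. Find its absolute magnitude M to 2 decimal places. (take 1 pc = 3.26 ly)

d = 346 ly / 3.26 = 106.1 pc
5 log₁₀(d/10 pc) = 5 log₁₀(106.1) − 5 = 5.129
M = m − 5 log₁₀(d/10) − A = 14.80 − 5.129 − 2.71 = 6.961

M ≈ 6.96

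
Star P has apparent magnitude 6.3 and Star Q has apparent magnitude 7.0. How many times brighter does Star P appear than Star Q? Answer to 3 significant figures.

1.91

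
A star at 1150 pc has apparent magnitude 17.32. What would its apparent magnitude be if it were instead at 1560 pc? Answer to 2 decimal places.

Flux ∝ 1/d², so Δm = 5 log₁₀(d₂/d₁) = 5 log₁₀(1560/1150) = 0.662
m₂ = m₁ + Δm = 17.32 + (0.662) = 17.982

m ≈ 17.98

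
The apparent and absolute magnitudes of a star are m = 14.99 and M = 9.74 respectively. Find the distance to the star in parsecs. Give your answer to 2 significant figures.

d ≈ 110 pc

μ = m − M = 5.250
m − M = 5 log₁₀ d − 5
log₁₀ d = (m − M)/5 + 1 = 2.0500
d = 10^2.0500 = 112.2 pc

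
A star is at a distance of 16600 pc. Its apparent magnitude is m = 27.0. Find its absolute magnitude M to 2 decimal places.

5 log₁₀(d/10 pc) = 5 log₁₀(16600) − 5 = 16.101
M = m − 5 log₁₀(d/10) = 27.0 − 16.101 = 10.899

M ≈ 10.90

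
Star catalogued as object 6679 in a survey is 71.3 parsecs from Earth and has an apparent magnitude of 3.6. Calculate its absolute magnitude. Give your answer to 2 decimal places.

5 log₁₀(d/10 pc) = 5 log₁₀(71.30) − 5 = 4.265
M = m − 5 log₁₀(d/10) = 3.6 − 4.265 = -0.665

M ≈ -0.67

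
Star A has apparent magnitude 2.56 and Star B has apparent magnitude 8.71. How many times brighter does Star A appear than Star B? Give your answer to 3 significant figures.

288

Δm = 2.56 − (8.71) = -6.15
Flux ratio = 10^(−0.4 Δm) = 10^(−0.4 × -6.15) = 10^2.460 = 288.4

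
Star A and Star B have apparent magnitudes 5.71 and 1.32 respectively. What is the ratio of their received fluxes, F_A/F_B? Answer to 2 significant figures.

F_A/F_B ≈ 0.018

Magnitude difference = 4.39
Flux ratio = 10^(−0.4 Δm) = 10^(−0.4 × 4.39) = 10^-1.756 = 0.01754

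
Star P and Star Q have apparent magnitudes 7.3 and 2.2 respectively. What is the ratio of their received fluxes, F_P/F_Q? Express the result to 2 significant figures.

F_P/F_Q ≈ 9.1×10^-3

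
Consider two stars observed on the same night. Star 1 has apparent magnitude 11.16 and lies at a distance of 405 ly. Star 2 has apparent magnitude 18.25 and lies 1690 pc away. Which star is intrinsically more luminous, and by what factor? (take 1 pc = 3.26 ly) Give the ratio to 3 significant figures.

Star 1 is more luminous, by a factor of 3.70.

Star 1: d = 405 ly / 3.26 = 124.2 pc
Star 1: M = m − 5 log₁₀ d + 5 = 11.16 − 5·2.0942 + 5 = 5.689
Star 2: M = m − 5 log₁₀ d + 5 = 18.25 − 5·3.2279 + 5 = 7.111
ΔM = M_1 − M_2 = 5.689 − (7.111) = -1.422; smaller M is more luminous → Star 1.
L ratio = 10^(0.4 |ΔM|) = 10^0.569 = 3.704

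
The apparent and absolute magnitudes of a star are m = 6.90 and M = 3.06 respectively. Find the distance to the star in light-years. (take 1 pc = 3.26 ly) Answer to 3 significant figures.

d ≈ 191 ly

Distance modulus: m − M = 6.90 − (3.06) = 3.840
m − M = 5 log₁₀ d − 5
log₁₀ d = (m − M)/5 + 1 = 1.7680
d = 10^1.7680 = 58.61 pc
= 191.1 ly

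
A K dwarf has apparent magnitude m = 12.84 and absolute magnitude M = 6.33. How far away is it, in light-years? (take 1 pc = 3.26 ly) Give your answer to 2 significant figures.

d ≈ 650 ly

Distance modulus: m − M = 12.84 − (6.33) = 6.510
m − M = 5 log₁₀ d − 5
log₁₀ d = (m − M)/5 + 1 = 2.3020
d = 10^2.3020 = 200.4 pc
= 653.5 ly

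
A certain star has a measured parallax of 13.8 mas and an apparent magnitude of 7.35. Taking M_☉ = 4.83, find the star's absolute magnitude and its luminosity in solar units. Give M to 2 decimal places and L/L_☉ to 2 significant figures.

d = 1/p = 1000/13.8 mas = 72.46 pc
M = m − 5 log₁₀ d + 5 = 7.35 − 5·1.8601 + 5 = 3.049
M − M_☉ = 3.049 − 4.83 = -1.781
L/L_☉ = 10^(−0.4 × -1.781) = 5.155

M ≈ 3.05; L/L_☉ ≈ 5.2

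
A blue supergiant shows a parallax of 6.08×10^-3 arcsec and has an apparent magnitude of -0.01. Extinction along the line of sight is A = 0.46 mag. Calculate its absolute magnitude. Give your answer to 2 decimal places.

M ≈ -6.55

d = 1/p = 1/6.08×10^-3″ = 164.5 pc
5 log₁₀(d/10 pc) = 5 log₁₀(164.5) − 5 = 6.080
M = m − 5 log₁₀(d/10) − A = -0.01 − 6.080 − 0.46 = -6.550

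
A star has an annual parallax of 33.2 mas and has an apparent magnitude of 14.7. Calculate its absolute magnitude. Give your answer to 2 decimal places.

M ≈ 12.31

p = 33.2 mas = 0.0332″ → d = 1/p = 30.12 pc
5 log₁₀(d/10 pc) = 5 log₁₀(30.12) − 5 = 2.394
M = m − 5 log₁₀(d/10) = 14.7 − 2.394 = 12.306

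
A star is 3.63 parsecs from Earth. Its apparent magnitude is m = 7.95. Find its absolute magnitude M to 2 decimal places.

M ≈ 10.15

5 log₁₀(d/10 pc) = 5 log₁₀(3.630) − 5 = -2.200
M = m − 5 log₁₀(d/10) = 7.95 + 2.200 = 10.150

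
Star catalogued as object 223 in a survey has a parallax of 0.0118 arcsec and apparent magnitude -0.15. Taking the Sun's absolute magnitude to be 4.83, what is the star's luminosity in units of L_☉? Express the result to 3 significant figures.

d = 1/p = 1/0.0118″ = 84.75 pc
M = m − 5 log₁₀ d + 5 = -0.15 − 5·1.9281 + 5 = -4.791
M − M_☉ = -4.791 − 4.83 = -9.621
L/L_☉ = 10^(−0.4 × -9.621) = 7051

L/L_☉ ≈ 7050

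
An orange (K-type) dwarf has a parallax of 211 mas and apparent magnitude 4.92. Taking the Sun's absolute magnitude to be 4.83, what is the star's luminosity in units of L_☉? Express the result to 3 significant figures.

d = 1/p = 1000/211 mas = 4.739 pc
M = m − 5 log₁₀ d + 5 = 4.92 − 5·0.6757 + 5 = 6.541
M − M_☉ = 6.541 − 4.83 = 1.711
L/L_☉ = 10^(−0.4 × 1.711) = 0.2067

L/L_☉ ≈ 0.207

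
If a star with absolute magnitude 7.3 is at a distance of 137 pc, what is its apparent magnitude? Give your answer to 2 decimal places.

m = M + 5 log₁₀ d − 5 = 7.3 + 5·2.1367 − 5 = 12.984

m ≈ 12.98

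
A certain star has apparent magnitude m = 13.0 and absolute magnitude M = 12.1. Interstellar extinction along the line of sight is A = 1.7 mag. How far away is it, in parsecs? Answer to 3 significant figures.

d ≈ 6.92 pc

m − M = 5 log₁₀(d/10 pc) + A  ⇒  13.0 − (12.1) − 1.7 = 5 log₁₀(d/10)
-0.800 = 5 log₁₀(d/10)
log₁₀ d = (m − M − A)/5 + 1 = 0.8400
d = 10^0.8400 = 6.918 pc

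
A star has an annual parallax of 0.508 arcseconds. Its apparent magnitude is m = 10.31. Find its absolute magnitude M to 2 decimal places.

M ≈ 13.84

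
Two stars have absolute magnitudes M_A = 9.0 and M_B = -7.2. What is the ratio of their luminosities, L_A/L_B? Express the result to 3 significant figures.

L_A/L_B ≈ 3.31×10^-7

ΔM = M_A − M_B = 16.2
L_A/L_B = 10^(−0.4 ΔM) = 10^-6.480 = 3.311×10^-7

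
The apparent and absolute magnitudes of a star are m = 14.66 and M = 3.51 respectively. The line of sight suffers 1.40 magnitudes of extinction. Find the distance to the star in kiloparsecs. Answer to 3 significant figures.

d ≈ 0.891 kpc

m − M = 5 log₁₀(d/10 pc) + A  ⇒  14.66 − (3.51) − 1.40 = 5 log₁₀(d/10)
9.750 = 5 log₁₀(d/10)
log₁₀ d = (m − M − A)/5 + 1 = 2.9500
d = 10^2.9500 = 891.3 pc
= 0.8913 kpc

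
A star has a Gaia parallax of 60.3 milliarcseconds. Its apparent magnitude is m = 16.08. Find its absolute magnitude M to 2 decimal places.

p = 60.3 mas = 0.0603″ → d = 1/p = 16.58 pc
5 log₁₀(d/10 pc) = 5 log₁₀(16.58) − 5 = 1.098
M = m − 5 log₁₀(d/10) = 16.08 − 1.098 = 14.982

M ≈ 14.98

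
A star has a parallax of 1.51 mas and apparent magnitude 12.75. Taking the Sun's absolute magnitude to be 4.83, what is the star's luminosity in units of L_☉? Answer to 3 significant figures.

L/L_☉ ≈ 2.98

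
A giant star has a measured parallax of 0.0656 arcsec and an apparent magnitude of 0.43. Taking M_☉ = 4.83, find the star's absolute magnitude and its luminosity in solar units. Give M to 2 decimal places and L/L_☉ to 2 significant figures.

M ≈ -0.49; L/L_☉ ≈ 130

d = 1/p = 1/0.0656″ = 15.24 pc
M = m − 5 log₁₀ d + 5 = 0.43 − 5·1.1831 + 5 = -0.485
M − M_☉ = -0.485 − 4.83 = -5.315
L/L_☉ = 10^(−0.4 × -5.315) = 133.7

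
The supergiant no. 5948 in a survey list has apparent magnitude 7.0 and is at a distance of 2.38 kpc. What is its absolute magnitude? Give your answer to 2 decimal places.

M ≈ -4.88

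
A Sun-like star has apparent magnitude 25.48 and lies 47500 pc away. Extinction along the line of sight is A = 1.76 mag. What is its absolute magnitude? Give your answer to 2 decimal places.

M ≈ 5.34

5 log₁₀(d/10 pc) = 5 log₁₀(47500) − 5 = 18.383
M = m − 5 log₁₀(d/10) − A = 25.48 − 18.383 − 1.76 = 5.337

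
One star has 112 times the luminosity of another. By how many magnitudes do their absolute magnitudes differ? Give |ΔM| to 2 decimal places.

Pogson: ΔM = −2.5 log₁₀(ratio) = −2.5 log₁₀(112) = −2.5 × 2.0492 = -5.123

|ΔM| ≈ 5.12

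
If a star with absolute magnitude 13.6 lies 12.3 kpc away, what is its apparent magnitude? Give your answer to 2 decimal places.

d = 12.3 kpc = 12300 pc
m = M + 5 log₁₀ d − 5 = 13.6 + 5·4.0899 − 5 = 29.050

m ≈ 29.05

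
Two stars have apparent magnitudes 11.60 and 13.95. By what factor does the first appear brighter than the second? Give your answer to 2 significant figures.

Δm = 11.60 − (13.95) = -2.35
Flux ratio = 10^(−0.4 Δm) = 10^(−0.4 × -2.35) = 10^0.940 = 8.710

8.7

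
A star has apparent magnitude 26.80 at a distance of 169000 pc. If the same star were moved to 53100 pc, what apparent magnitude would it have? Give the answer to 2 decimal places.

m ≈ 24.29

Flux ∝ 1/d², so Δm = 5 log₁₀(d₂/d₁) = 5 log₁₀(53100/169000) = -2.514
m₂ = m₁ + Δm = 26.80 + (-2.514) = 24.286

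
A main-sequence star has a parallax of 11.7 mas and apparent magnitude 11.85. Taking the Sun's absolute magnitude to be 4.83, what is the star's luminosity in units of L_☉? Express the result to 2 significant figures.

L/L_☉ ≈ 0.11

d = 1/p = 1000/11.7 mas = 85.47 pc
M = m − 5 log₁₀ d + 5 = 11.85 − 5·1.9318 + 5 = 7.191
M − M_☉ = 7.191 − 4.83 = 2.361
L/L_☉ = 10^(−0.4 × 2.361) = 0.1137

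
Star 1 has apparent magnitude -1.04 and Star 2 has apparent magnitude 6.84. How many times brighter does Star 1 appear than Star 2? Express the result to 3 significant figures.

Magnitude difference = -7.88
Flux ratio = 10^(−0.4 Δm) = 10^(−0.4 × -7.88) = 10^3.152 = 1419

1420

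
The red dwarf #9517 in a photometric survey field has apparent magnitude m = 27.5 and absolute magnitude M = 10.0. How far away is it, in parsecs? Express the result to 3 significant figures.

d ≈ 31600 pc

Distance modulus: m − M = 27.5 − (10.0) = 17.500
m − M = 5 log₁₀ d − 5
log₁₀ d = (m − M)/5 + 1 = 4.5000
d = 10^4.5000 = 31620 pc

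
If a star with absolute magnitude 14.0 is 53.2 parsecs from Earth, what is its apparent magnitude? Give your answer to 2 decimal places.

m = M + 5 log₁₀ d − 5 = 14.0 + 5·1.7259 − 5 = 17.630

m ≈ 17.63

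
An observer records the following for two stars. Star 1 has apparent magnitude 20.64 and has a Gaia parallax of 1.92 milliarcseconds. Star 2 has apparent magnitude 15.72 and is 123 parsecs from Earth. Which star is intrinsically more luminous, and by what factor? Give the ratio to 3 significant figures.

Star 2 is more luminous, by a factor of 5.18.

Star 1: p = 1.92 mas = 1.92×10^-3″ → d = 1/p = 520.8 pc
Star 1: M = m − 5 log₁₀ d + 5 = 20.64 − 5·2.7167 + 5 = 12.057
Star 2: M = m − 5 log₁₀ d + 5 = 15.72 − 5·2.0899 + 5 = 10.270
ΔM = M_1 − M_2 = 12.057 − (10.270) = 1.786; smaller M is more luminous → Star 2.
L ratio = 10^(0.4 |ΔM|) = 10^0.714 = 5.181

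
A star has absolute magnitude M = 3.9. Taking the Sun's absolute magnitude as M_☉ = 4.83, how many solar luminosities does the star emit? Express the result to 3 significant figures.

L/L_☉ ≈ 2.36

M − M_☉ = 3.9 − 4.83 = -0.930
L/L_☉ = 10^(−0.4 (M − M_☉)) = 10^0.372 = 2.355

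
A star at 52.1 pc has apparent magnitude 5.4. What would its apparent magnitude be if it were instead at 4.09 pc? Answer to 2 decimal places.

m ≈ -0.13

Flux ∝ 1/d², so Δm = 5 log₁₀(d₂/d₁) = 5 log₁₀(4.09/52.1) = -5.526
m₂ = m₁ + Δm = 5.4 + (-5.526) = -0.126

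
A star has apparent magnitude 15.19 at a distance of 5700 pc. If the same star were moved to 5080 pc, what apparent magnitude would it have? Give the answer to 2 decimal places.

m ≈ 14.94

Flux ∝ 1/d², so Δm = 5 log₁₀(d₂/d₁) = 5 log₁₀(5080/5700) = -0.250
m₂ = m₁ + Δm = 15.19 + (-0.250) = 14.940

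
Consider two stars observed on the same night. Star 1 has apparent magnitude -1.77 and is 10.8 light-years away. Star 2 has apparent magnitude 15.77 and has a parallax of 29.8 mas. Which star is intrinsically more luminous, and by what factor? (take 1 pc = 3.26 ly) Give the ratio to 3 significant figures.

Star 1 is more luminous, by a factor of 101000.

Star 1: d = 10.8 ly / 3.26 = 3.313 pc
Star 1: M = m − 5 log₁₀ d + 5 = -1.77 − 5·0.5202 + 5 = 0.629
Star 2: p = 29.8 mas = 0.0298″ → d = 1/p = 33.56 pc
Star 2: M = m − 5 log₁₀ d + 5 = 15.77 − 5·1.5258 + 5 = 13.141
ΔM = M_1 − M_2 = 0.629 − (13.141) = -12.512; smaller M is more luminous → Star 1.
L ratio = 10^(0.4 |ΔM|) = 10^5.005 = 101100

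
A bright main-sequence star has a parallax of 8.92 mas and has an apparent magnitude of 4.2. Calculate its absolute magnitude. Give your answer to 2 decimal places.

p = 8.92 mas = 8.92×10^-3″ → d = 1/p = 112.1 pc
5 log₁₀(d/10 pc) = 5 log₁₀(112.1) − 5 = 5.248
M = m − 5 log₁₀(d/10) = 4.2 − 5.248 = -1.048

M ≈ -1.05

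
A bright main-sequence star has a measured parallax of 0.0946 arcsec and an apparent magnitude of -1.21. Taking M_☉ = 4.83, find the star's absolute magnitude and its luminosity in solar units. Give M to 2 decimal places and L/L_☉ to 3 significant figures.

M ≈ -1.33; L/L_☉ ≈ 291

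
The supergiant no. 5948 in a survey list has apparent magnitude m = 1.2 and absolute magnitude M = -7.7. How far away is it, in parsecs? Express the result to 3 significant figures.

d ≈ 603 pc

Distance modulus: m − M = 1.2 − (-7.7) = 8.900
m − M = 5 log₁₀ d − 5
log₁₀ d = (m − M)/5 + 1 = 2.7800
d = 10^2.7800 = 602.6 pc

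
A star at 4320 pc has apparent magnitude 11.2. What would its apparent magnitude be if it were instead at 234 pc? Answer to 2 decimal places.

m ≈ 4.87

Flux ∝ 1/d², so Δm = 5 log₁₀(d₂/d₁) = 5 log₁₀(234/4320) = -6.331
m₂ = m₁ + Δm = 11.2 + (-6.331) = 4.869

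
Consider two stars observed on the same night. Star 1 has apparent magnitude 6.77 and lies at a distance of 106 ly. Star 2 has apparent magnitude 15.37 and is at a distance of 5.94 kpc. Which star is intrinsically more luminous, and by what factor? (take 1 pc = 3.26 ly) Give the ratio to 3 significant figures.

Star 2 is more luminous, by a factor of 12.1.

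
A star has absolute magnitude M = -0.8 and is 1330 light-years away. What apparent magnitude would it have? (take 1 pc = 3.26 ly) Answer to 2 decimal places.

d = 1330 ly / 3.26 = 408.0 pc
m = M + 5 log₁₀ d − 5 = -0.8 + 5·2.6106 − 5 = 7.253

m ≈ 7.25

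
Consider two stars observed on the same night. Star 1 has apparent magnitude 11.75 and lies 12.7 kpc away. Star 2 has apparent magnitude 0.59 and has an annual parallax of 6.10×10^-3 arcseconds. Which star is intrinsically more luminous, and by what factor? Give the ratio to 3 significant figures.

Star 1: d = 12.7 kpc = 12700 pc
Star 1: M = m − 5 log₁₀ d + 5 = 11.75 − 5·4.1038 + 5 = -3.769
Star 2: d = 1/p = 1/6.10×10^-3″ = 163.9 pc
Star 2: M = m − 5 log₁₀ d + 5 = 0.59 − 5·2.2147 + 5 = -5.483
ΔM = M_1 − M_2 = -3.769 − (-5.483) = 1.714; smaller M is more luminous → Star 2.
L ratio = 10^(0.4 |ΔM|) = 10^0.686 = 4.850

Star 2 is more luminous, by a factor of 4.85.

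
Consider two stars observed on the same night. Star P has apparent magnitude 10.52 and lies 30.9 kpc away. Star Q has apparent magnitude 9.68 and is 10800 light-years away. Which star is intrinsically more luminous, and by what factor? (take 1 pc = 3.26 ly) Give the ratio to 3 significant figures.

Star P is more luminous, by a factor of 40.1.

Star P: d = 30.9 kpc = 30900 pc
Star P: M = m − 5 log₁₀ d + 5 = 10.52 − 5·4.4900 + 5 = -6.930
Star Q: d = 10800 ly / 3.26 = 3313 pc
Star Q: M = m − 5 log₁₀ d + 5 = 9.68 − 5·3.5202 + 5 = -2.921
ΔM = M_P − M_Q = -6.930 − (-2.921) = -4.009; smaller M is more luminous → Star P.
L ratio = 10^(0.4 |ΔM|) = 10^1.604 = 40.13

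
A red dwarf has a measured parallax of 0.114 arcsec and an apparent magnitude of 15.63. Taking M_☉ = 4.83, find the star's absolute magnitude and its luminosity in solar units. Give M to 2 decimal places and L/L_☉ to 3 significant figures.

d = 1/p = 1/0.114″ = 8.772 pc
M = m − 5 log₁₀ d + 5 = 15.63 − 5·0.9431 + 5 = 15.915
M − M_☉ = 15.915 − 4.83 = 11.085
L/L_☉ = 10^(−0.4 × 11.085) = 3.683×10^-5

M ≈ 15.91; L/L_☉ ≈ 3.68×10^-5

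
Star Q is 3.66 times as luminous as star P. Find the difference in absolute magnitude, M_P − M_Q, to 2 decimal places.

Pogson: ΔM = −2.5 log₁₀(ratio) = −2.5 log₁₀(3.66) = −2.5 × 0.5635 = -1.409
Star Q is brighter so has the smaller magnitude: M_P − M_Q is positive.

M_P − M_Q ≈ 1.41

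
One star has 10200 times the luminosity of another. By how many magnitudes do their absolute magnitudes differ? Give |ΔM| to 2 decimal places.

Pogson: ΔM = −2.5 log₁₀(ratio) = −2.5 log₁₀(10200) = −2.5 × 4.0086 = -10.022

|ΔM| ≈ 10.02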